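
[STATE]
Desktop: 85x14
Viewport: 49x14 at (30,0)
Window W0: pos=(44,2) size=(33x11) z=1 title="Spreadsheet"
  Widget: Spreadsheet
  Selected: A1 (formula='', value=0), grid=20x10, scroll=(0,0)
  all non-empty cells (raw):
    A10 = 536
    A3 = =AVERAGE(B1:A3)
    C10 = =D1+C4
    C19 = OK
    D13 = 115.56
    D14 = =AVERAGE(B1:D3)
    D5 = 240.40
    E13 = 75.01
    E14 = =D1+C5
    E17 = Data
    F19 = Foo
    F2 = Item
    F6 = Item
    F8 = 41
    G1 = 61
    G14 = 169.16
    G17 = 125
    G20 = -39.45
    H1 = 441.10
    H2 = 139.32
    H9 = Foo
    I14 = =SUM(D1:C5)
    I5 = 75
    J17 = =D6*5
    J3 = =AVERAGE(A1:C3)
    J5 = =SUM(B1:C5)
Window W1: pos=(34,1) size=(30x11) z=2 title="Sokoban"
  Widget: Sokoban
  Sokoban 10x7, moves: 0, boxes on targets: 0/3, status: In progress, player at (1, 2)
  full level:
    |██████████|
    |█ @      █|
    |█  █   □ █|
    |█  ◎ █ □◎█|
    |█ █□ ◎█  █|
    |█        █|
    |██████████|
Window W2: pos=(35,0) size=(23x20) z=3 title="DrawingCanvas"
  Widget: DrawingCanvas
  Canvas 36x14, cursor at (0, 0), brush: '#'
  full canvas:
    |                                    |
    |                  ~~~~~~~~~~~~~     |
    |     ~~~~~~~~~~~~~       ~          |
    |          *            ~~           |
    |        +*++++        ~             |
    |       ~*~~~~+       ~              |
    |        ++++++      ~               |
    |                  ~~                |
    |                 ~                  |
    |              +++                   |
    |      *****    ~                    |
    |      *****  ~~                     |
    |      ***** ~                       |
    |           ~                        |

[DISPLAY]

     ┏━━━━━━━━━━━━━━━━━━━━━┓                     
    ┏┃ DrawingCanvas       ┃━━━━━┓               
    ┃┠─────────────────────┨     ┃━━━━━━━━━━━━┓  
    ┠┃+                    ┃─────┨            ┃  
    ┃┃                  ~~~┃     ┃────────────┨  
    ┃┃     ~~~~~~~~~~~~~   ┃     ┃            ┃  
    ┃┃          *          ┃     ┃    C       ┃  
    ┃┃        +*++++       ┃     ┃------------┃  
    ┃┃       ~*~~~~+       ┃     ┃0       0   ┃  
    ┃┃        ++++++      ~┃     ┃0       0   ┃  
    ┃┃                  ~~ ┃     ┃0       0   ┃  
    ┗┃                 ~   ┃━━━━━┛0       0   ┃  
     ┃              +++    ┃━━━━━━━━━━━━━━━━━━┛  
     ┃      *****    ~     ┃                     


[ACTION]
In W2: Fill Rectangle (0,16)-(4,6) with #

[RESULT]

     ┏━━━━━━━━━━━━━━━━━━━━━┓                     
    ┏┃ DrawingCanvas       ┃━━━━━┓               
    ┃┠─────────────────────┨     ┃━━━━━━━━━━━━┓  
    ┠┃+     ###########    ┃─────┨            ┃  
    ┃┃      ########### ~~~┃     ┃────────────┨  
    ┃┃     ~###########~   ┃     ┃            ┃  
    ┃┃      ###########    ┃     ┃    C       ┃  
    ┃┃      ###########    ┃     ┃------------┃  
    ┃┃       ~*~~~~+       ┃     ┃0       0   ┃  
    ┃┃        ++++++      ~┃     ┃0       0   ┃  
    ┃┃                  ~~ ┃     ┃0       0   ┃  
    ┗┃                 ~   ┃━━━━━┛0       0   ┃  
     ┃              +++    ┃━━━━━━━━━━━━━━━━━━┛  
     ┃      *****    ~     ┃                     


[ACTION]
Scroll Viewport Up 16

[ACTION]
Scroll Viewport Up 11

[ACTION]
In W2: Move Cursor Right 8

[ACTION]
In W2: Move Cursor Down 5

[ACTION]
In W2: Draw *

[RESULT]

     ┏━━━━━━━━━━━━━━━━━━━━━┓                     
    ┏┃ DrawingCanvas       ┃━━━━━┓               
    ┃┠─────────────────────┨     ┃━━━━━━━━━━━━┓  
    ┠┃      ###########    ┃─────┨            ┃  
    ┃┃      ########### ~~~┃     ┃────────────┨  
    ┃┃     ~###########~   ┃     ┃            ┃  
    ┃┃      ###########    ┃     ┃    C       ┃  
    ┃┃      ###########    ┃     ┃------------┃  
    ┃┃       ~*~~~~+       ┃     ┃0       0   ┃  
    ┃┃        ++++++      ~┃     ┃0       0   ┃  
    ┃┃                  ~~ ┃     ┃0       0   ┃  
    ┗┃                 ~   ┃━━━━━┛0       0   ┃  
     ┃              +++    ┃━━━━━━━━━━━━━━━━━━┛  
     ┃      *****    ~     ┃                     


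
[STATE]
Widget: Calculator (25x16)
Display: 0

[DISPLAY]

                        0
┌───┬───┬───┬───┐        
│ 7 │ 8 │ 9 │ ÷ │        
├───┼───┼───┼───┤        
│ 4 │ 5 │ 6 │ × │        
├───┼───┼───┼───┤        
│ 1 │ 2 │ 3 │ - │        
├───┼───┼───┼───┤        
│ 0 │ . │ = │ + │        
├───┼───┼───┼───┤        
│ C │ MC│ MR│ M+│        
└───┴───┴───┴───┘        
                         
                         
                         
                         


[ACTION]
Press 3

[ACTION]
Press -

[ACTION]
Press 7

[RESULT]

                        7
┌───┬───┬───┬───┐        
│ 7 │ 8 │ 9 │ ÷ │        
├───┼───┼───┼───┤        
│ 4 │ 5 │ 6 │ × │        
├───┼───┼───┼───┤        
│ 1 │ 2 │ 3 │ - │        
├───┼───┼───┼───┤        
│ 0 │ . │ = │ + │        
├───┼───┼───┼───┤        
│ C │ MC│ MR│ M+│        
└───┴───┴───┴───┘        
                         
                         
                         
                         


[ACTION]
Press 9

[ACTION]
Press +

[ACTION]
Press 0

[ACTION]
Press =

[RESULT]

                      -76
┌───┬───┬───┬───┐        
│ 7 │ 8 │ 9 │ ÷ │        
├───┼───┼───┼───┤        
│ 4 │ 5 │ 6 │ × │        
├───┼───┼───┼───┤        
│ 1 │ 2 │ 3 │ - │        
├───┼───┼───┼───┤        
│ 0 │ . │ = │ + │        
├───┼───┼───┼───┤        
│ C │ MC│ MR│ M+│        
└───┴───┴───┴───┘        
                         
                         
                         
                         


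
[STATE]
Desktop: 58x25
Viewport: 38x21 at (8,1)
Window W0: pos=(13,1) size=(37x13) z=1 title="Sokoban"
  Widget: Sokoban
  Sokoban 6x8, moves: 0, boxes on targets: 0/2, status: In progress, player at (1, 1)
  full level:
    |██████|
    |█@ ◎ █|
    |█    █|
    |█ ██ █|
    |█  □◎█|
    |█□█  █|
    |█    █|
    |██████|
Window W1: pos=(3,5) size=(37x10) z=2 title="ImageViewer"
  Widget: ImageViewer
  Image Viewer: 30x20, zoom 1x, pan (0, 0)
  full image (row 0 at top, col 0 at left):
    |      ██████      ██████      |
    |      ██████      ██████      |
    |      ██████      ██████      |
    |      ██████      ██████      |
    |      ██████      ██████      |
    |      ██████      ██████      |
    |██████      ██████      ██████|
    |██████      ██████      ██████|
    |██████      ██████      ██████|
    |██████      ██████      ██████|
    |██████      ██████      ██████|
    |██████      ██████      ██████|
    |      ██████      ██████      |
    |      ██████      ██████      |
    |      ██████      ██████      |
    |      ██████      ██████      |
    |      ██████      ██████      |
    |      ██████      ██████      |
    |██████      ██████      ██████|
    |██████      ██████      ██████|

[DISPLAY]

     ┏━━━━━━━━━━━━━━━━━━━━━━━━━━━━━━━━
     ┃ Sokoban                        
     ┠────────────────────────────────
     ┃██████                          
━━━━━━━━━━━━━━━━━━━━━━━━━━━━━━━┓      
geViewer                       ┃      
───────────────────────────────┨      
  ██████      ██████           ┃      
  ██████      ██████           ┃      
  ██████      ██████           ┃      
  ██████      ██████           ┃      
  ██████      ██████           ┃      
  ██████      ██████           ┃━━━━━━
━━━━━━━━━━━━━━━━━━━━━━━━━━━━━━━┛      
                                      
                                      
                                      
                                      
                                      
                                      
                                      


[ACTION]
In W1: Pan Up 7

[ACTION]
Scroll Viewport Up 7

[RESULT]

                                      
     ┏━━━━━━━━━━━━━━━━━━━━━━━━━━━━━━━━
     ┃ Sokoban                        
     ┠────────────────────────────────
     ┃██████                          
━━━━━━━━━━━━━━━━━━━━━━━━━━━━━━━┓      
geViewer                       ┃      
───────────────────────────────┨      
  ██████      ██████           ┃      
  ██████      ██████           ┃      
  ██████      ██████           ┃      
  ██████      ██████           ┃      
  ██████      ██████           ┃      
  ██████      ██████           ┃━━━━━━
━━━━━━━━━━━━━━━━━━━━━━━━━━━━━━━┛      
                                      
                                      
                                      
                                      
                                      
                                      


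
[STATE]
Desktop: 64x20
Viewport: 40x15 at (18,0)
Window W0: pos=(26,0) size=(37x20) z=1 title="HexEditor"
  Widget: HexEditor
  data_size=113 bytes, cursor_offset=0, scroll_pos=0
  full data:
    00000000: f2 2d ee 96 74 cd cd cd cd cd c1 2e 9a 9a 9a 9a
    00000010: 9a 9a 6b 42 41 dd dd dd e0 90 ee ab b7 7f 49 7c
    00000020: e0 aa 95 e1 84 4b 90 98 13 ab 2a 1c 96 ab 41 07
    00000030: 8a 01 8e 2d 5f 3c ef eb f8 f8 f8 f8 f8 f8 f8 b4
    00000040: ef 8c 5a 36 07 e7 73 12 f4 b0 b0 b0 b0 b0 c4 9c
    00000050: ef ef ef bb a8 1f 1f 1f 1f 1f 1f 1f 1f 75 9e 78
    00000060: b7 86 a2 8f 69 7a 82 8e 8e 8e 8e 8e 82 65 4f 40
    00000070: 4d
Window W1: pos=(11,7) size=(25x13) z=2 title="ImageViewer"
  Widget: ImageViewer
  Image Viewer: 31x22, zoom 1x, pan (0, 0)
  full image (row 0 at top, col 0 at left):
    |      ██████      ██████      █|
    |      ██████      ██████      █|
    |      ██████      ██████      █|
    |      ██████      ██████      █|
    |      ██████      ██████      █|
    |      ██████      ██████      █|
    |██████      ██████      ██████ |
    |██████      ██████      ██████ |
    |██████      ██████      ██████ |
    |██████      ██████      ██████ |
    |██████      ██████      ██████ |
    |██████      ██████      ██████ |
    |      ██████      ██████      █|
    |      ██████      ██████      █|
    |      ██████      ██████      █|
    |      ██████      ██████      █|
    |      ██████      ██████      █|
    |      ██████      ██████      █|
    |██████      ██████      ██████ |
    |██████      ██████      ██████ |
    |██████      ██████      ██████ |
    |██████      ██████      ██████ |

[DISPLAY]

        ┏━━━━━━━━━━━━━━━━━━━━━━━━━━━━━━━
        ┃ HexEditor                     
        ┠───────────────────────────────
        ┃00000000  F2 2d ee 96 74 cd cd 
        ┃00000010  9a 9a 6b 42 41 dd dd 
        ┃00000020  e0 aa 95 e1 84 4b 90 
        ┃00000030  8a 01 8e 2d 5f 3c ef 
━━━━━━━━━━━━━━━━━┓ ef 8c 5a 36 07 e7 73 
Viewer           ┃ ef ef ef bb a8 1f 1f 
─────────────────┨ b7 86 a2 8f 69 7a 82 
██████      █████┃ 4d                   
██████      █████┃                      
██████      █████┃                      
██████      █████┃                      
██████      █████┃                      


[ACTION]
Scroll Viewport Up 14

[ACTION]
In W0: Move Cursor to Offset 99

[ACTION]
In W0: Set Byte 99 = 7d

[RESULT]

        ┏━━━━━━━━━━━━━━━━━━━━━━━━━━━━━━━
        ┃ HexEditor                     
        ┠───────────────────────────────
        ┃00000000  f2 2d ee 96 74 cd cd 
        ┃00000010  9a 9a 6b 42 41 dd dd 
        ┃00000020  e0 aa 95 e1 84 4b 90 
        ┃00000030  8a 01 8e 2d 5f 3c ef 
━━━━━━━━━━━━━━━━━┓ ef 8c 5a 36 07 e7 73 
Viewer           ┃ ef ef ef bb a8 1f 1f 
─────────────────┨ b7 86 a2 7D 69 7a 82 
██████      █████┃ 4d                   
██████      █████┃                      
██████      █████┃                      
██████      █████┃                      
██████      █████┃                      


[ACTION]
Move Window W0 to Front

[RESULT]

        ┏━━━━━━━━━━━━━━━━━━━━━━━━━━━━━━━
        ┃ HexEditor                     
        ┠───────────────────────────────
        ┃00000000  f2 2d ee 96 74 cd cd 
        ┃00000010  9a 9a 6b 42 41 dd dd 
        ┃00000020  e0 aa 95 e1 84 4b 90 
        ┃00000030  8a 01 8e 2d 5f 3c ef 
━━━━━━━━┃00000040  ef 8c 5a 36 07 e7 73 
Viewer  ┃00000050  ef ef ef bb a8 1f 1f 
────────┃00000060  b7 86 a2 7D 69 7a 82 
██████  ┃00000070  4d                   
██████  ┃                               
██████  ┃                               
██████  ┃                               
██████  ┃                               


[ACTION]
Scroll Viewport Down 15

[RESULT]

        ┃00000020  e0 aa 95 e1 84 4b 90 
        ┃00000030  8a 01 8e 2d 5f 3c ef 
━━━━━━━━┃00000040  ef 8c 5a 36 07 e7 73 
Viewer  ┃00000050  ef ef ef bb a8 1f 1f 
────────┃00000060  b7 86 a2 7D 69 7a 82 
██████  ┃00000070  4d                   
██████  ┃                               
██████  ┃                               
██████  ┃                               
██████  ┃                               
██████  ┃                               
      ██┃                               
      ██┃                               
      ██┃                               
━━━━━━━━┗━━━━━━━━━━━━━━━━━━━━━━━━━━━━━━━


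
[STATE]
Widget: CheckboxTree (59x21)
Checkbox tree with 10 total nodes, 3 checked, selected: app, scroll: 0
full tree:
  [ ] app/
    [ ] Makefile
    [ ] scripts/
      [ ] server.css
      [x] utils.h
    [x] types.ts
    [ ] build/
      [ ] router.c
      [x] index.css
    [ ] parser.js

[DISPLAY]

>[-] app/                                                  
   [ ] Makefile                                            
   [-] scripts/                                            
     [ ] server.css                                        
     [x] utils.h                                           
   [x] types.ts                                            
   [-] build/                                              
     [ ] router.c                                          
     [x] index.css                                         
   [ ] parser.js                                           
                                                           
                                                           
                                                           
                                                           
                                                           
                                                           
                                                           
                                                           
                                                           
                                                           
                                                           


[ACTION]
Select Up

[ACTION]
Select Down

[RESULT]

 [-] app/                                                  
>  [ ] Makefile                                            
   [-] scripts/                                            
     [ ] server.css                                        
     [x] utils.h                                           
   [x] types.ts                                            
   [-] build/                                              
     [ ] router.c                                          
     [x] index.css                                         
   [ ] parser.js                                           
                                                           
                                                           
                                                           
                                                           
                                                           
                                                           
                                                           
                                                           
                                                           
                                                           
                                                           


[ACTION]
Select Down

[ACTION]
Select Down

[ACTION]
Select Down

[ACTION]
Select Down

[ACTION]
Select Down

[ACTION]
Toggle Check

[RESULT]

 [-] app/                                                  
   [ ] Makefile                                            
   [-] scripts/                                            
     [ ] server.css                                        
     [x] utils.h                                           
   [x] types.ts                                            
>  [x] build/                                              
     [x] router.c                                          
     [x] index.css                                         
   [ ] parser.js                                           
                                                           
                                                           
                                                           
                                                           
                                                           
                                                           
                                                           
                                                           
                                                           
                                                           
                                                           


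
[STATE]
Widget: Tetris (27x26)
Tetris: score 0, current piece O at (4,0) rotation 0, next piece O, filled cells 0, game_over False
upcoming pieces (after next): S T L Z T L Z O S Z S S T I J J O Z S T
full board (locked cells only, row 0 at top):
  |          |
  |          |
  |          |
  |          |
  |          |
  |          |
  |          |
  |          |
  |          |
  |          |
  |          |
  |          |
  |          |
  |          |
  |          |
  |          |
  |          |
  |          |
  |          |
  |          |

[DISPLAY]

    ▓▓    │Next:           
    ▓▓    │▓▓              
          │▓▓              
          │                
          │                
          │                
          │Score:          
          │0               
          │                
          │                
          │                
          │                
          │                
          │                
          │                
          │                
          │                
          │                
          │                
          │                
          │                
          │                
          │                
          │                
          │                
          │                


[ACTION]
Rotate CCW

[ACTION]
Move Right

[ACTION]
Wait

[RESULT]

          │Next:           
     ▓▓   │▓▓              
     ▓▓   │▓▓              
          │                
          │                
          │                
          │Score:          
          │0               
          │                
          │                
          │                
          │                
          │                
          │                
          │                
          │                
          │                
          │                
          │                
          │                
          │                
          │                
          │                
          │                
          │                
          │                


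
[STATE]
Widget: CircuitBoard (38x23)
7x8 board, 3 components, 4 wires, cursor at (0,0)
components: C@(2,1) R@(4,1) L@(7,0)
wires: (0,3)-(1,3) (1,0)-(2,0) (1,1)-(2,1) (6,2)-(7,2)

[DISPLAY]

   0 1 2 3 4 5 6                      
0  [.]          ·                     
                │                     
1   ·   ·       ·                     
    │   │                             
2   ·   C                             
                                      
3                                     
                                      
4       R                             
                                      
5                                     
                                      
6           ·                         
            │                         
7   L       ·                         
Cursor: (0,0)                         
                                      
                                      
                                      
                                      
                                      
                                      


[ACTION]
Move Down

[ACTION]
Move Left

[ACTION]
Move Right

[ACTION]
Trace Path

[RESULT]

   0 1 2 3 4 5 6                      
0               ·                     
                │                     
1   ·  [.]      ·                     
    │   │                             
2   ·   C                             
                                      
3                                     
                                      
4       R                             
                                      
5                                     
                                      
6           ·                         
            │                         
7   L       ·                         
Cursor: (1,1)  Trace: C (1 nodes)     
                                      
                                      
                                      
                                      
                                      
                                      


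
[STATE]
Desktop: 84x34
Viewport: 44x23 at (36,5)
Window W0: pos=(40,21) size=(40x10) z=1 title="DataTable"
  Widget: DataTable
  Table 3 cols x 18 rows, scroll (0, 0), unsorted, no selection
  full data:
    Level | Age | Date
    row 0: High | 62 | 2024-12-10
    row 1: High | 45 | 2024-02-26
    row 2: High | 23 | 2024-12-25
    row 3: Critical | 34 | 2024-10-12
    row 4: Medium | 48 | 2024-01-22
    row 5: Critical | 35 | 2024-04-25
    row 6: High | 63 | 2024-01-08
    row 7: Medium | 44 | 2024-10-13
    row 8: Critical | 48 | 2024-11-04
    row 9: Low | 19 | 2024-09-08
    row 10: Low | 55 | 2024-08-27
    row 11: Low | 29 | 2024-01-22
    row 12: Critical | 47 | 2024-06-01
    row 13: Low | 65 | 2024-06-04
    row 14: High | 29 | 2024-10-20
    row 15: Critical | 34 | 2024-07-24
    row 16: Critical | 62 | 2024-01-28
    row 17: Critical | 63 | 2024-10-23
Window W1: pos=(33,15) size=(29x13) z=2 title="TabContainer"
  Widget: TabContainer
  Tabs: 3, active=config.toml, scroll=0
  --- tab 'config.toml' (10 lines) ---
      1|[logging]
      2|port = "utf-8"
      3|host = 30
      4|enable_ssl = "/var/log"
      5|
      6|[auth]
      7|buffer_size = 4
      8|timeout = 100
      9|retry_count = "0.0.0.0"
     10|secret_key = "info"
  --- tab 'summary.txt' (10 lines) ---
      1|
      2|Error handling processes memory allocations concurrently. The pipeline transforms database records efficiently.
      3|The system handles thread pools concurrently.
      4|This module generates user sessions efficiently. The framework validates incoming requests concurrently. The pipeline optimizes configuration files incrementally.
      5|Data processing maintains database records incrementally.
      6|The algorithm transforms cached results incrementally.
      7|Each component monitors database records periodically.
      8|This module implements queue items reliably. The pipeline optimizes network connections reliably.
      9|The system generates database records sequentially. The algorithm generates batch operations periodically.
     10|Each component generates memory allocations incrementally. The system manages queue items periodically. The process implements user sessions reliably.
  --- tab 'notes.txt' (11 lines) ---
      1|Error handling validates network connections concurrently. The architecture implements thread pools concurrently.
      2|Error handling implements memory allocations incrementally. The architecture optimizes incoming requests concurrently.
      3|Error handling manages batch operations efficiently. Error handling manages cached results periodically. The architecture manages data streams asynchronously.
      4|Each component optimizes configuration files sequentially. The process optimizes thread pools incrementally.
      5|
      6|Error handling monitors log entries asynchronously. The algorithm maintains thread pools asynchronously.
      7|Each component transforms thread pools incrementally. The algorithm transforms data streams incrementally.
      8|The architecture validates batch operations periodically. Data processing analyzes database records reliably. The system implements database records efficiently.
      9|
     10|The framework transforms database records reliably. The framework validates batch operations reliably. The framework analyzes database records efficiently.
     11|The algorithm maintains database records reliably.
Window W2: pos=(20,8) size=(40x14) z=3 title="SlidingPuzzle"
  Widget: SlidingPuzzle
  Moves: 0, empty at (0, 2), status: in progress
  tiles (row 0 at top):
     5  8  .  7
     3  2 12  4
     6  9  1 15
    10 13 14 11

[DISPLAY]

                                            
                                            
                                            
━━━━━━━━━━━━━━━━━━━━━━━┓                    
                       ┃                    
───────────────────────┨                    
┬────┐                 ┃                    
│  7 │                 ┃                    
┼────┤                 ┃                    
│  4 │                 ┃                    
┼────┤                 ┃━┓                  
│ 15 │                 ┃ ┃                  
┼────┤                 ┃─┨                  
│ 11 │                 ┃ ┃                  
┴────┘                 ┃─┃                  
                       ┃ ┃                  
━━━━━━━━━━━━━━━━━━━━━━━┛ ┃━━━━━━━━━━━━━━━━━┓
st = 30                  ┃                 ┃
able_ssl = "/var/log"    ┃─────────────────┨
                         ┃                 ┃
uth]                     ┃──               ┃
ffer_size = 4            ┃10               ┃
━━━━━━━━━━━━━━━━━━━━━━━━━┛26               ┃


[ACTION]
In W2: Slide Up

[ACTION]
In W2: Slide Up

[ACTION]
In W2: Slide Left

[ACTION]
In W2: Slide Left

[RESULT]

                                            
                                            
                                            
━━━━━━━━━━━━━━━━━━━━━━━┓                    
                       ┃                    
───────────────────────┨                    
┬────┐                 ┃                    
│  7 │                 ┃                    
┼────┤                 ┃                    
│  4 │                 ┃                    
┼────┤                 ┃━┓                  
│    │                 ┃ ┃                  
┼────┤                 ┃─┨                  
│ 11 │                 ┃ ┃                  
┴────┘                 ┃─┃                  
                       ┃ ┃                  
━━━━━━━━━━━━━━━━━━━━━━━┛ ┃━━━━━━━━━━━━━━━━━┓
st = 30                  ┃                 ┃
able_ssl = "/var/log"    ┃─────────────────┨
                         ┃                 ┃
uth]                     ┃──               ┃
ffer_size = 4            ┃10               ┃
━━━━━━━━━━━━━━━━━━━━━━━━━┛26               ┃


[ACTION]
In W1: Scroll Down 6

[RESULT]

                                            
                                            
                                            
━━━━━━━━━━━━━━━━━━━━━━━┓                    
                       ┃                    
───────────────────────┨                    
┬────┐                 ┃                    
│  7 │                 ┃                    
┼────┤                 ┃                    
│  4 │                 ┃                    
┼────┤                 ┃━┓                  
│    │                 ┃ ┃                  
┼────┤                 ┃─┨                  
│ 11 │                 ┃ ┃                  
┴────┘                 ┃─┃                  
                       ┃ ┃                  
━━━━━━━━━━━━━━━━━━━━━━━┛ ┃━━━━━━━━━━━━━━━━━┓
try_count = "0.0.0.0"    ┃                 ┃
cret_key = "info"        ┃─────────────────┨
                         ┃                 ┃
                         ┃──               ┃
                         ┃10               ┃
━━━━━━━━━━━━━━━━━━━━━━━━━┛26               ┃


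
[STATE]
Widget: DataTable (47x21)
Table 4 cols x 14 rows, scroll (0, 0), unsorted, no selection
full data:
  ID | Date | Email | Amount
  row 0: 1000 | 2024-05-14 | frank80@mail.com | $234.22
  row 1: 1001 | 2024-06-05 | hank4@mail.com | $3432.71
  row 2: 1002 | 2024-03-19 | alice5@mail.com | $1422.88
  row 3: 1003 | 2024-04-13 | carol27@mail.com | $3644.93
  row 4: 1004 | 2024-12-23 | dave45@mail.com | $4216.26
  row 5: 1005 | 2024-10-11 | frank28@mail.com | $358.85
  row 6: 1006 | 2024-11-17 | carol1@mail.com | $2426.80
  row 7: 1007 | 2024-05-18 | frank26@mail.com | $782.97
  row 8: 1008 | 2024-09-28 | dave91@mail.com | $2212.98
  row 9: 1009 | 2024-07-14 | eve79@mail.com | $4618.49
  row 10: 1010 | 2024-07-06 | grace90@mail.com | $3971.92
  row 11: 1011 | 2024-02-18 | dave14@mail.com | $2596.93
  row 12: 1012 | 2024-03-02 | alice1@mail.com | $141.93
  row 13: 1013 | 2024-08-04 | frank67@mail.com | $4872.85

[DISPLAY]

ID  │Date      │Email           │Amount        
────┼──────────┼────────────────┼────────      
1000│2024-05-14│frank80@mail.com│$234.22       
1001│2024-06-05│hank4@mail.com  │$3432.71      
1002│2024-03-19│alice5@mail.com │$1422.88      
1003│2024-04-13│carol27@mail.com│$3644.93      
1004│2024-12-23│dave45@mail.com │$4216.26      
1005│2024-10-11│frank28@mail.com│$358.85       
1006│2024-11-17│carol1@mail.com │$2426.80      
1007│2024-05-18│frank26@mail.com│$782.97       
1008│2024-09-28│dave91@mail.com │$2212.98      
1009│2024-07-14│eve79@mail.com  │$4618.49      
1010│2024-07-06│grace90@mail.com│$3971.92      
1011│2024-02-18│dave14@mail.com │$2596.93      
1012│2024-03-02│alice1@mail.com │$141.93       
1013│2024-08-04│frank67@mail.com│$4872.85      
                                               
                                               
                                               
                                               
                                               


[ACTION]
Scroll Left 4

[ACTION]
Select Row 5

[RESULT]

ID  │Date      │Email           │Amount        
────┼──────────┼────────────────┼────────      
1000│2024-05-14│frank80@mail.com│$234.22       
1001│2024-06-05│hank4@mail.com  │$3432.71      
1002│2024-03-19│alice5@mail.com │$1422.88      
1003│2024-04-13│carol27@mail.com│$3644.93      
1004│2024-12-23│dave45@mail.com │$4216.26      
>005│2024-10-11│frank28@mail.com│$358.85       
1006│2024-11-17│carol1@mail.com │$2426.80      
1007│2024-05-18│frank26@mail.com│$782.97       
1008│2024-09-28│dave91@mail.com │$2212.98      
1009│2024-07-14│eve79@mail.com  │$4618.49      
1010│2024-07-06│grace90@mail.com│$3971.92      
1011│2024-02-18│dave14@mail.com │$2596.93      
1012│2024-03-02│alice1@mail.com │$141.93       
1013│2024-08-04│frank67@mail.com│$4872.85      
                                               
                                               
                                               
                                               
                                               


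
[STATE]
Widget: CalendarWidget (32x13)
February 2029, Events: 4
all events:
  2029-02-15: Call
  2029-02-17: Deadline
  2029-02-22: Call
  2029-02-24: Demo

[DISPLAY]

         February 2029          
Mo Tu We Th Fr Sa Su            
          1  2  3  4            
 5  6  7  8  9 10 11            
12 13 14 15* 16 17* 18          
19 20 21 22* 23 24* 25          
26 27 28                        
                                
                                
                                
                                
                                
                                


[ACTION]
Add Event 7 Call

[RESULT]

         February 2029          
Mo Tu We Th Fr Sa Su            
          1  2  3  4            
 5  6  7*  8  9 10 11           
12 13 14 15* 16 17* 18          
19 20 21 22* 23 24* 25          
26 27 28                        
                                
                                
                                
                                
                                
                                


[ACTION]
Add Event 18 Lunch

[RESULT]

         February 2029          
Mo Tu We Th Fr Sa Su            
          1  2  3  4            
 5  6  7*  8  9 10 11           
12 13 14 15* 16 17* 18*         
19 20 21 22* 23 24* 25          
26 27 28                        
                                
                                
                                
                                
                                
                                


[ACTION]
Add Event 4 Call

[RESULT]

         February 2029          
Mo Tu We Th Fr Sa Su            
          1  2  3  4*           
 5  6  7*  8  9 10 11           
12 13 14 15* 16 17* 18*         
19 20 21 22* 23 24* 25          
26 27 28                        
                                
                                
                                
                                
                                
                                


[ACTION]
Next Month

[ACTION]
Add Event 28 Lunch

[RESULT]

           March 2029           
Mo Tu We Th Fr Sa Su            
          1  2  3  4            
 5  6  7  8  9 10 11            
12 13 14 15 16 17 18            
19 20 21 22 23 24 25            
26 27 28* 29 30 31              
                                
                                
                                
                                
                                
                                


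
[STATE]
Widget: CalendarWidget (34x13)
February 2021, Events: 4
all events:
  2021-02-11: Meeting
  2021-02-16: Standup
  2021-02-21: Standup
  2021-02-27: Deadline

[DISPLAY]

          February 2021           
Mo Tu We Th Fr Sa Su              
 1  2  3  4  5  6  7              
 8  9 10 11* 12 13 14             
15 16* 17 18 19 20 21*            
22 23 24 25 26 27* 28             
                                  
                                  
                                  
                                  
                                  
                                  
                                  


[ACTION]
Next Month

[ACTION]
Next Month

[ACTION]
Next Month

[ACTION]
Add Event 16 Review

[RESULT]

             May 2021             
Mo Tu We Th Fr Sa Su              
                1  2              
 3  4  5  6  7  8  9              
10 11 12 13 14 15 16*             
17 18 19 20 21 22 23              
24 25 26 27 28 29 30              
31                                
                                  
                                  
                                  
                                  
                                  


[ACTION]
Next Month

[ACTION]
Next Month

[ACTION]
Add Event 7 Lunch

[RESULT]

            July 2021             
Mo Tu We Th Fr Sa Su              
          1  2  3  4              
 5  6  7*  8  9 10 11             
12 13 14 15 16 17 18              
19 20 21 22 23 24 25              
26 27 28 29 30 31                 
                                  
                                  
                                  
                                  
                                  
                                  
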